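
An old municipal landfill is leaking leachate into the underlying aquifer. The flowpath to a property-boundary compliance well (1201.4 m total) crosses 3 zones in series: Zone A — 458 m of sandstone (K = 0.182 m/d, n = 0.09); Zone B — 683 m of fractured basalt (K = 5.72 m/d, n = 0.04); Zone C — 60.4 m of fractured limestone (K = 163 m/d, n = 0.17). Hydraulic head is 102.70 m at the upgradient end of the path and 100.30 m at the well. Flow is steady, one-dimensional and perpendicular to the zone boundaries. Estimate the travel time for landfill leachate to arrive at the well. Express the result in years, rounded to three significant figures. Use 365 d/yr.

237 years

Total head drop ΔH = 102.70 − 100.30 = 2.40 m
Steady 1-D flow in series ⇒ the Darcy flux q is identical in every zone and the zone head losses add (resistances L/K in series).
Σ(L/K) = 458/0.182 + 683/5.72 + 60.4/163 = 2516 + 119.4 + 0.3706 = 2636 d
q = ΔH / Σ(L/K) = 2.40 / 2636 = 9.104e-4 m/d (same in every zone)
Zone A: v = q/n = 9.104e-4/0.09 = 0.01012 m/d → t_A = 458/0.01012 = 45280 d
Zone B: v = q/n = 9.104e-4/0.04 = 0.02276 m/d → t_B = 683/0.02276 = 30010 d
Zone C: v = q/n = 9.104e-4/0.17 = 0.005355 m/d → t_C = 60.4/0.005355 = 11280 d
Total t = 45280 + 30010 + 11280 = 86570 d
   = 86570 / 365 = 237 yr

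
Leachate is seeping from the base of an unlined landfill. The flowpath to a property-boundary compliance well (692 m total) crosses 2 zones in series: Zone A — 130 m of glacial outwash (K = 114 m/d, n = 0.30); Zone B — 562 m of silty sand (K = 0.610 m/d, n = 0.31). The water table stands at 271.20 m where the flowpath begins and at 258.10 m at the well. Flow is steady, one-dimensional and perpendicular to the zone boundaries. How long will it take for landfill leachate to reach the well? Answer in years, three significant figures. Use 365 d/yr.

Total head drop ΔH = 271.20 − 258.10 = 13.10 m
Continuity: the same q passes through each zone, so ΔH = q·Σ(L_j/K_j) — the zones act as resistances in series.
Σ(L/K) = 130/114 + 562/0.610 = 1.140 + 921.3 = 922.5 d
q = ΔH / Σ(L/K) = 13.10 / 922.5 = 0.01420 m/d (same in every zone)
Zone A: v = q/n = 0.01420/0.30 = 0.04734 m/d → t_A = 130/0.04734 = 2746 d
Zone B: v = q/n = 0.01420/0.31 = 0.04581 m/d → t_B = 562/0.04581 = 12270 d
Total t = 2746 + 12270 = 15010 d
   = 15010 / 365 = 41.1 yr

41.1 years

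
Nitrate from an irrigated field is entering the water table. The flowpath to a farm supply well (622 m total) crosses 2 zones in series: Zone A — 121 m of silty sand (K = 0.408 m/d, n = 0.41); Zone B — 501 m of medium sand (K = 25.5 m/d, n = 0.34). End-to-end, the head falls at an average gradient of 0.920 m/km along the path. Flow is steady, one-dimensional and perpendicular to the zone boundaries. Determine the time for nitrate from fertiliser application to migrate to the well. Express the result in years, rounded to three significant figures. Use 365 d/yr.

333 years

Steady 1-D flow in series ⇒ the Darcy flux q is identical in every zone and the zone head losses add (resistances L/K in series).
Σ(L/K) = 121/0.408 + 501/25.5 = 296.6 + 19.65 = 316.2 d
K_eq = L_total / Σ(L/K) = 622 / 316.2 = 1.967 m/d
q = K_eq · i = 1.967 × 9.2e-4 = 0.001810 m/d (same in every zone)
Zone A: v = q/n = 0.001810/0.41 = 0.004414 m/d → t_A = 121/0.004414 = 27410 d
Zone B: v = q/n = 0.001810/0.34 = 0.005323 m/d → t_B = 501/0.005323 = 94130 d
Total t = 27410 + 94130 = 121500 d
   = 121500 / 365 = 333 yr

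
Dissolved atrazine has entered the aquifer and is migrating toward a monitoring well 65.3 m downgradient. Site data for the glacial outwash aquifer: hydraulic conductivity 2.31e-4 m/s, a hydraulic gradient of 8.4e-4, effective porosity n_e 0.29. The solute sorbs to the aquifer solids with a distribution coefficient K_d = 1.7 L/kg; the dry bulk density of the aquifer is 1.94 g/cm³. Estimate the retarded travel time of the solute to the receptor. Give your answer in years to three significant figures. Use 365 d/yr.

K = 2.31e-4 m/s × 86400 s/d = 19.96 m/d
q = Ki = 19.96 × 8.4e-4 = 0.01677 m/d
v_s = q/n_e = 0.01677/0.29 = 0.05781 m/d
Retardation R = 1 + ρ_b·K_d/n = 1 + 1.94×1.7/0.29 = 12.37
Contaminant velocity v_c = v/R = 0.05781/12.37 = 0.004673 m/d
t = L/v_c = 65.3/0.004673 = 13980 d
   = 13980/365 = 38.3 yr

38.3 years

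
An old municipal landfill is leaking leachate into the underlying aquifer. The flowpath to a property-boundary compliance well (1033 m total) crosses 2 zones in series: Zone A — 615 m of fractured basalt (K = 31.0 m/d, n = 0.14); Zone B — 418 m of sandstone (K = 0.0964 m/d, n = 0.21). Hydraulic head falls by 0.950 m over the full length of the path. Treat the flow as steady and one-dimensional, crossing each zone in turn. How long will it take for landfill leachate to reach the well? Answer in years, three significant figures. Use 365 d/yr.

2180 years

Continuity: the same q passes through each zone, so ΔH = q·Σ(L_j/K_j) — the zones act as resistances in series.
Σ(L/K) = 615/31.0 + 418/0.0964 = 19.84 + 4336 = 4356 d
q = ΔH / Σ(L/K) = 0.950 / 4356 = 2.181e-4 m/d (same in every zone)
Zone A: v = q/n = 2.181e-4/0.14 = 0.001558 m/d → t_A = 615/0.001558 = 394800 d
Zone B: v = q/n = 2.181e-4/0.21 = 0.001039 m/d → t_B = 418/0.001039 = 402500 d
Total t = 394800 + 402500 = 797300 d
   = 797300 / 365 = 2180 yr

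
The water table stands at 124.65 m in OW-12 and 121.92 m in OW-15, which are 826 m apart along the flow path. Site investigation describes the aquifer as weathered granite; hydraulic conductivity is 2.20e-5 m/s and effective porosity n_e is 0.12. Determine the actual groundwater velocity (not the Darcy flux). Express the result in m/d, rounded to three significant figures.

0.0524 m/d

Hydraulic gradient i = (124.65 − 121.92) / 826 = 2.73 / 826 = 0.003305
K = 2.20e-5 m/s × 86400 s/d = 1.901 m/d
q = Ki = 1.901 × 0.003305 = 0.006282 m/d
Seepage velocity v = q / n = 0.006282 / 0.12 = 0.05235 m/d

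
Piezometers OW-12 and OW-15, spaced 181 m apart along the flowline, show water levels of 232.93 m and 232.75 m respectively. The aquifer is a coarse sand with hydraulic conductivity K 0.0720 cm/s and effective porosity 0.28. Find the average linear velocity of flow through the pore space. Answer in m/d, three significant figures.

Hydraulic gradient i = (232.93 − 232.75) / 181 = 0.18 / 181 = 9.945e-4
K = 0.0720 cm/s × 864 = 62.21 m/d
Darcy flux q = K·i = 62.21 × 9.945e-4 = 0.06186 m/d
v = Ki/n = 62.21·9.945e-4/0.28 = 0.2209 m/d

0.221 m/d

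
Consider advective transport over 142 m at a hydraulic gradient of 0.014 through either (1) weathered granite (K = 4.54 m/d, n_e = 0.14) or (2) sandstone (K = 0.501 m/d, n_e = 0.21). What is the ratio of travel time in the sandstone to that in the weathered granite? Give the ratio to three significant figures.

Unit 1 (weathered granite): v = 4.54×0.014/0.14 = 0.4540 m/d, t = 142/0.4540 = 312.8 d
Unit 2 (sandstone): v = 0.501×0.014/0.21 = 0.03340 m/d, t = 142/0.03340 = 4251 d
t(sandstone) / t(weathered granite) = 4251/312.8 = 13.6

13.6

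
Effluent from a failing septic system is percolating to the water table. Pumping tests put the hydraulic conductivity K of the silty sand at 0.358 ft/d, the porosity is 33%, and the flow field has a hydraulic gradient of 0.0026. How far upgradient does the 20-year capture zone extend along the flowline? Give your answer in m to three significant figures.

K = 0.358 ft/d × 0.3048 = 0.1091 m/d
Specific discharge q = 0.1091 × 0.0026 = 2.837e-4 m/d
Average linear velocity = 2.837e-4 / 0.33 = 8.597e-4 m/d
T = 20 yr × 365 = 7300 d
L = v × T = 8.597e-4 × 7300 = 6.276 m

6.28 m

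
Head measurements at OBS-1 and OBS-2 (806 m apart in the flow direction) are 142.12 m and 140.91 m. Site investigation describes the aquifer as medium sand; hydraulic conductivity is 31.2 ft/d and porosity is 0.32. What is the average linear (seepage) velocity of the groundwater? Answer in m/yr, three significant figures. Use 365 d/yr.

16.3 m/yr

Hydraulic gradient i = (142.12 − 140.91) / 806 = 1.21 / 806 = 0.001501
K = 31.2 ft/d × 0.3048 = 9.510 m/d
Darcy flux q = K·i = 9.510 × 0.001501 = 0.01428 m/d
v_s = q/n_e = 0.01428/0.32 = 0.04461 m/d
   = 0.04461 × 365 = 16.3 m/yr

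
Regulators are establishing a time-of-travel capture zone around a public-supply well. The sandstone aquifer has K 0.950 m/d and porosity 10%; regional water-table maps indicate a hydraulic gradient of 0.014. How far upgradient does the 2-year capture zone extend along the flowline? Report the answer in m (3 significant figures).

Darcy flux q = K·i = 0.950 × 0.014 = 0.01330 m/d
Average linear velocity = 0.01330 / 0.10 = 0.1330 m/d
T = 2 yr × 365 = 730 d
L = v × T = 0.1330 × 730 = 97.09 m

97.1 m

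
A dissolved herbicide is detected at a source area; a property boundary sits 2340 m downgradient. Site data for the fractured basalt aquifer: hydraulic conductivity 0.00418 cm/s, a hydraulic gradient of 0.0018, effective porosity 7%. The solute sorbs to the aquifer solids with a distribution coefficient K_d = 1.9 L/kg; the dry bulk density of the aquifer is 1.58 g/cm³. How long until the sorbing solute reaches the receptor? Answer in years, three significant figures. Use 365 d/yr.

3030 years

K = 0.00418 cm/s × 864 = 3.612 m/d
q = Ki = 3.612 × 0.0018 = 0.006501 m/d
v = Ki/n = 3.612·0.0018/0.07 = 0.09287 m/d
Retardation R = 1 + ρ_b·K_d/n = 1 + 1.58×1.9/0.07 = 43.89
Contaminant velocity v_c = v/R = 0.09287/43.89 = 0.002116 m/d
t = L/v_c = 2340/0.002116 = 1.106e6 d
   = 1.106e6/365 = 3030 yr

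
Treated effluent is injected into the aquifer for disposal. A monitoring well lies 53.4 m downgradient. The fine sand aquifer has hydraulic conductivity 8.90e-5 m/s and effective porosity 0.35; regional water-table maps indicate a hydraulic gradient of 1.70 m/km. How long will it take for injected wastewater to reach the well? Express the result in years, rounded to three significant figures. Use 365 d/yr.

K = 8.90e-5 m/s × 86400 s/d = 7.690 m/d
Specific discharge q = 7.690 × 0.0017 = 0.01307 m/d
v = Ki/n = 7.690·0.0017/0.35 = 0.03735 m/d
t = L / v = 53.4 / 0.03735 = 1430 d
   = 1430 / 365 = 3.92 yr

3.92 years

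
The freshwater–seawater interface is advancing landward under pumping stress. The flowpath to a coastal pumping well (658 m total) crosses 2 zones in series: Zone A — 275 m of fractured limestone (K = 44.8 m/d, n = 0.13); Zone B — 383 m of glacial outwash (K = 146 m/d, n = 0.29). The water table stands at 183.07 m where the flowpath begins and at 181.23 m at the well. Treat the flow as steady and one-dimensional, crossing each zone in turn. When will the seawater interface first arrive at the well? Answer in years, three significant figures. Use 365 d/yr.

Total head drop ΔH = 183.07 − 181.23 = 1.84 m
Continuity: the same q passes through each zone, so ΔH = q·Σ(L_j/K_j) — the zones act as resistances in series.
Σ(L/K) = 275/44.8 + 383/146 = 6.138 + 2.623 = 8.762 d
q = ΔH / Σ(L/K) = 1.84 / 8.762 = 0.2100 m/d (same in every zone)
Zone A: v = q/n = 0.2100/0.13 = 1.615 m/d → t_A = 275/1.615 = 170.2 d
Zone B: v = q/n = 0.2100/0.29 = 0.7242 m/d → t_B = 383/0.7242 = 528.9 d
Total t = 170.2 + 528.9 = 699.1 d
   = 699.1 / 365 = 1.92 yr

1.92 years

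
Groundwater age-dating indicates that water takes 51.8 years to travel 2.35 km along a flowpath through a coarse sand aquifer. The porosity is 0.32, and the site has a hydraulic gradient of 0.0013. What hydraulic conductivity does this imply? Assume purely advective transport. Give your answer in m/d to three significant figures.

t = 51.8 years = 18910 d
L = 2.35 km = 2350 m
v = L / t = 2350 / 18910 = 0.1243 m/d
K = v · n / i = 0.1243 × 0.32 / 0.0013 = 30.6 m/d

30.6 m/d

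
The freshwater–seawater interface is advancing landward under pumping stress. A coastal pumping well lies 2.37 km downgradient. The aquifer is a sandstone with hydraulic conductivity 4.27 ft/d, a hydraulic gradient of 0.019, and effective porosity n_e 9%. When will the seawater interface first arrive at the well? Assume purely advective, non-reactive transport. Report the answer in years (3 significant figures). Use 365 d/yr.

K = 4.27 ft/d × 0.3048 = 1.301 m/d
q = Ki = 1.301 × 0.019 = 0.02473 m/d
v = Ki/n = 1.301·0.019/0.09 = 0.2748 m/d
L = 2.37 km = 2370 m
t = L / v = 2370 / 0.2748 = 8626 d
   = 8626 / 365 = 23.6 yr

23.6 years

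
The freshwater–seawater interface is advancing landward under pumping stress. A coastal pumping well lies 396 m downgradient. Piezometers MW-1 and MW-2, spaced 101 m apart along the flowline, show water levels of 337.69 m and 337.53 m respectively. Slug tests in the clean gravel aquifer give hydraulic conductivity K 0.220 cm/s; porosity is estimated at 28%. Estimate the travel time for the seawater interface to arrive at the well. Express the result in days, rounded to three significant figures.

368 days

Hydraulic gradient i = (337.69 − 337.53) / 101 = 0.16 / 101 = 0.001584
K = 0.220 cm/s × 864 = 190.1 m/d
q = Ki = 190.1 × 0.001584 = 0.3011 m/d
Seepage velocity v = q / n = 0.3011 / 0.28 = 1.075 m/d
t = L / v = 396 / 1.075 = 368.2 d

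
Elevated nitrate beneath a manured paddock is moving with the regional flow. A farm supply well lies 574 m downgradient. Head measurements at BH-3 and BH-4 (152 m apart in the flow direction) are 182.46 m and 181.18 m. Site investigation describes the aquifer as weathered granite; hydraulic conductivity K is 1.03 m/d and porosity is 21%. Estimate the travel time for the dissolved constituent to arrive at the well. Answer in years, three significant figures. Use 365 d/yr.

38.1 years

Hydraulic gradient i = (182.46 − 181.18) / 152 = 1.28 / 152 = 0.008421
q = Ki = 1.03 × 0.008421 = 0.008674 m/d
v = Ki/n = 1.03·0.008421/0.21 = 0.04130 m/d
t = L / v = 574 / 0.04130 = 13900 d
   = 13900 / 365 = 38.1 yr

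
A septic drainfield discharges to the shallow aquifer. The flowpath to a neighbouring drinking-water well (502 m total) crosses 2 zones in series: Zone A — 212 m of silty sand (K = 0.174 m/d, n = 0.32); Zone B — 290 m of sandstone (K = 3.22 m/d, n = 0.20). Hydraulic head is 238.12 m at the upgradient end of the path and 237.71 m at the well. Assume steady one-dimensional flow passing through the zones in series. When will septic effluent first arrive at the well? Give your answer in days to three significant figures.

402000 days

Total head drop ΔH = 238.12 − 237.71 = 0.41 m
Steady 1-D flow in series ⇒ the Darcy flux q is identical in every zone and the zone head losses add (resistances L/K in series).
Σ(L/K) = 212/0.174 + 290/3.22 = 1218 + 90.06 = 1308 d
q = ΔH / Σ(L/K) = 0.41 / 1308 = 3.133e-4 m/d (same in every zone)
Zone A: v = q/n = 3.133e-4/0.32 = 9.792e-4 m/d → t_A = 212/9.792e-4 = 216500 d
Zone B: v = q/n = 3.133e-4/0.20 = 0.001567 m/d → t_B = 290/0.001567 = 185100 d
Total t = 216500 + 185100 = 401600 d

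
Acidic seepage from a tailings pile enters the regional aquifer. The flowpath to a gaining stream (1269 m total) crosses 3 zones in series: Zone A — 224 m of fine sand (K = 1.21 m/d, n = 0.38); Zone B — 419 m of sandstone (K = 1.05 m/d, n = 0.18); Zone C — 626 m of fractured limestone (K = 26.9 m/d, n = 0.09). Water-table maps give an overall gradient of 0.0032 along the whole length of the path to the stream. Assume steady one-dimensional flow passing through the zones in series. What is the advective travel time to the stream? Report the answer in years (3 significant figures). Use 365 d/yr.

88.9 years

Continuity: the same q passes through each zone, so ΔH = q·Σ(L_j/K_j) — the zones act as resistances in series.
Σ(L/K) = 224/1.21 + 419/1.05 + 626/26.9 = 185.1 + 399.0 + 23.27 = 607.4 d
K_eq = L_total / Σ(L/K) = 1269 / 607.4 = 2.089 m/d
q = K_eq · i = 2.089 × 0.0032 = 0.006685 m/d (same in every zone)
Zone A: v = q/n = 0.006685/0.38 = 0.01759 m/d → t_A = 224/0.01759 = 12730 d
Zone B: v = q/n = 0.006685/0.18 = 0.03714 m/d → t_B = 419/0.03714 = 11280 d
Zone C: v = q/n = 0.006685/0.09 = 0.07428 m/d → t_C = 626/0.07428 = 8428 d
Total t = 12730 + 11280 + 8428 = 32440 d
   = 32440 / 365 = 88.9 yr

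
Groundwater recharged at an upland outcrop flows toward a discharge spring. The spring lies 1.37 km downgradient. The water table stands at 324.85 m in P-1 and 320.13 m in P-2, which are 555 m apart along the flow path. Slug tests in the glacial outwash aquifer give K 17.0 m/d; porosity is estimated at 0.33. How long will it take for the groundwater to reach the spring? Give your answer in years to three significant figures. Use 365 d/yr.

Hydraulic gradient i = (324.85 − 320.13) / 555 = 4.72 / 555 = 0.008505
q = Ki = 17.0 × 0.008505 = 0.1446 m/d
v = Ki/n = 17.0·0.008505/0.33 = 0.4381 m/d
L = 1.37 km = 1370 m
t = L / v = 1370 / 0.4381 = 3127 d
   = 3127 / 365 = 8.57 yr

8.57 years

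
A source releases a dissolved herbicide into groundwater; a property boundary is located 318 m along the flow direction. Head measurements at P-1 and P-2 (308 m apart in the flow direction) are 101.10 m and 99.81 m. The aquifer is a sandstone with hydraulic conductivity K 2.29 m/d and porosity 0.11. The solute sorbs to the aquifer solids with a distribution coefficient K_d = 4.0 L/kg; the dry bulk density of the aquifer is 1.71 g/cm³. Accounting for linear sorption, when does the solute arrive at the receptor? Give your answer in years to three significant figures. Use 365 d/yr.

631 years

Hydraulic gradient i = (101.10 − 99.81) / 308 = 1.29 / 308 = 0.004188
q = Ki = 2.29 × 0.004188 = 0.009591 m/d
Average linear velocity = 0.009591 / 0.11 = 0.08719 m/d
Retardation R = 1 + ρ_b·K_d/n = 1 + 1.71×4.0/0.11 = 63.18
Contaminant velocity v_c = v/R = 0.08719/63.18 = 0.001380 m/d
t = L/v_c = 318/0.001380 = 230400 d
   = 230400/365 = 631 yr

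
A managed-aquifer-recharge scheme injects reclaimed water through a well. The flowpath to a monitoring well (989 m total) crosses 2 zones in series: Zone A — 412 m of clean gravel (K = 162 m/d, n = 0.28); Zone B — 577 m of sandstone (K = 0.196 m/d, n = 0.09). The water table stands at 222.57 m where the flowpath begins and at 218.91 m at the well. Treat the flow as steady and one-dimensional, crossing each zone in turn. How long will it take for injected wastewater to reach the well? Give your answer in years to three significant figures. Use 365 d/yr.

Total head drop ΔH = 222.57 − 218.91 = 3.66 m
Steady 1-D flow in series ⇒ the Darcy flux q is identical in every zone and the zone head losses add (resistances L/K in series).
Σ(L/K) = 412/162 + 577/0.196 = 2.543 + 2944 = 2946 d
q = ΔH / Σ(L/K) = 3.66 / 2946 = 0.001242 m/d (same in every zone)
Zone A: v = q/n = 0.001242/0.28 = 0.004436 m/d → t_A = 412/0.004436 = 92870 d
Zone B: v = q/n = 0.001242/0.09 = 0.01380 m/d → t_B = 577/0.01380 = 41810 d
Total t = 92870 + 41810 = 134700 d
   = 134700 / 365 = 369 yr

369 years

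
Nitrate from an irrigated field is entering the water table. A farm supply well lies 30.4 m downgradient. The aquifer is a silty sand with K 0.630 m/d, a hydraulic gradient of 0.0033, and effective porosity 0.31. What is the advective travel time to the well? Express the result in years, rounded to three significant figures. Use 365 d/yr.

Specific discharge q = 0.630 × 0.0033 = 0.002079 m/d
v = Ki/n = 0.630·0.0033/0.31 = 0.006706 m/d
t = L / v = 30.4 / 0.006706 = 4533 d
   = 4533 / 365 = 12.4 yr

12.4 years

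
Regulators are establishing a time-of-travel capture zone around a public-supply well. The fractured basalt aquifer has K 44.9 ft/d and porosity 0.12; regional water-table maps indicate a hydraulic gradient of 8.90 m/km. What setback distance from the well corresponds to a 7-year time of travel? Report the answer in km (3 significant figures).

2.59 km

K = 44.9 ft/d × 0.3048 = 13.69 m/d
Darcy flux q = K·i = 13.69 × 0.0089 = 0.1218 m/d
v_s = q/n_e = 0.1218/0.12 = 1.015 m/d
T = 7 yr × 365 = 2555 d
L = v × T = 1.015 × 2555 = 2593 m
   = 2.59 km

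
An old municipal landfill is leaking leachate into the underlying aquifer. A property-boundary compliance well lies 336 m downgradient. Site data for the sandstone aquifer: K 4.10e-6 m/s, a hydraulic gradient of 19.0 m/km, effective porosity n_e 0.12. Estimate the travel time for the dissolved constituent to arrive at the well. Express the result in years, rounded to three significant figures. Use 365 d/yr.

16.4 years

K = 4.10e-6 m/s × 86400 s/d = 0.3542 m/d
Specific discharge q = 0.3542 × 0.019 = 0.006731 m/d
v = Ki/n = 0.3542·0.019/0.12 = 0.05609 m/d
t = L / v = 336 / 0.05609 = 5991 d
   = 5991 / 365 = 16.4 yr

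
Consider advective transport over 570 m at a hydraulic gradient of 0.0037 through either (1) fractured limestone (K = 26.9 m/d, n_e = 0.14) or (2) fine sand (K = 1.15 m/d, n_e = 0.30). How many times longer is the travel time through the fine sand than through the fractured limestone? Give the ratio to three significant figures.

50.1

Unit 1 (fractured limestone): v = 26.9×0.0037/0.14 = 0.7109 m/d, t = 570/0.7109 = 801.8 d
Unit 2 (fine sand): v = 1.15×0.0037/0.30 = 0.01418 m/d, t = 570/0.01418 = 40190 d
t(fine sand) / t(fractured limestone) = 40190/801.8 = 50.1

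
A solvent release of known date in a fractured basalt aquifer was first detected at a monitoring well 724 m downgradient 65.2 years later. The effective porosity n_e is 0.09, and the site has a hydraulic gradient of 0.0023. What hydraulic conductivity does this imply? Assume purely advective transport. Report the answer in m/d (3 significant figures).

1.19 m/d

t = 65.2 years = 23800 d
v = L / t = 724 / 23800 = 0.03042 m/d
K = v · n / i = 0.03042 × 0.09 / 0.0023 = 1.19 m/d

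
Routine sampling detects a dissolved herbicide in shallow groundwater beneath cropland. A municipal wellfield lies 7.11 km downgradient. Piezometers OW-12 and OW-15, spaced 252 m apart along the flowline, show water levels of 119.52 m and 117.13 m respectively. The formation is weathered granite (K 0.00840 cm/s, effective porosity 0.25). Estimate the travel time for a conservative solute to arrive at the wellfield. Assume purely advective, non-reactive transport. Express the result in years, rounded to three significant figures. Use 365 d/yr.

70.7 years

Hydraulic gradient i = (119.52 − 117.13) / 252 = 2.39 / 252 = 0.009484
K = 0.00840 cm/s × 864 = 7.258 m/d
Darcy flux q = K·i = 7.258 × 0.009484 = 0.06883 m/d
Average linear velocity = 0.06883 / 0.25 = 0.2753 m/d
L = 7.11 km = 7110 m
t = L / v = 7110 / 0.2753 = 25820 d
   = 25820 / 365 = 70.7 yr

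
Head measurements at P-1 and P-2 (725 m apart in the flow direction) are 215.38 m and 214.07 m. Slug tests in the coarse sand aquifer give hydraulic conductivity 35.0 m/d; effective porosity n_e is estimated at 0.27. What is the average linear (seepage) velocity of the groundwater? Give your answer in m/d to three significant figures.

Hydraulic gradient i = (215.38 − 214.07) / 725 = 1.31 / 725 = 0.001807
Specific discharge q = 35.0 × 0.001807 = 0.06324 m/d
v = Ki/n = 35.0·0.001807/0.27 = 0.2342 m/d

0.234 m/d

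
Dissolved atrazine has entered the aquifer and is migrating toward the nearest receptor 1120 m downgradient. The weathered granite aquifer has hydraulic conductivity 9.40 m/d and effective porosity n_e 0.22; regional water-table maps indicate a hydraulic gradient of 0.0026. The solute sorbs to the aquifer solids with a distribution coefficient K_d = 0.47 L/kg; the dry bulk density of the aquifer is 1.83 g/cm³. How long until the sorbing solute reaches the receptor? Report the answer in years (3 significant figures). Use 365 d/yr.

136 years

Specific discharge q = 9.40 × 0.0026 = 0.02444 m/d
Seepage velocity v = q / n = 0.02444 / 0.22 = 0.1111 m/d
Retardation R = 1 + ρ_b·K_d/n = 1 + 1.83×0.47/0.22 = 4.910
Contaminant velocity v_c = v/R = 0.1111/4.910 = 0.02263 m/d
t = L/v_c = 1120/0.02263 = 49500 d
   = 49500/365 = 136 yr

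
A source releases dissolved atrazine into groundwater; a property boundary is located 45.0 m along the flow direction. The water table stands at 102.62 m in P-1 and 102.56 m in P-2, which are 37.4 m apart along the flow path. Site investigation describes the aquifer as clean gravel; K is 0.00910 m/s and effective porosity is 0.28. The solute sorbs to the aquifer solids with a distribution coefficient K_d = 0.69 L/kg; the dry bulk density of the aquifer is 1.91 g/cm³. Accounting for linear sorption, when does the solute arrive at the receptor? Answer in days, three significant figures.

Hydraulic gradient i = (102.62 − 102.56) / 37.4 = 0.06 / 37.4 = 0.001604
K = 0.00910 m/s × 86400 s/d = 786.2 m/d
Specific discharge q = 786.2 × 0.001604 = 1.261 m/d
v_s = q/n_e = 1.261/0.28 = 4.505 m/d
Retardation R = 1 + ρ_b·K_d/n = 1 + 1.91×0.69/0.28 = 5.707
Contaminant velocity v_c = v/R = 4.505/5.707 = 0.7894 m/d
t = L/v_c = 45.0/0.7894 = 57.01 d

57.0 days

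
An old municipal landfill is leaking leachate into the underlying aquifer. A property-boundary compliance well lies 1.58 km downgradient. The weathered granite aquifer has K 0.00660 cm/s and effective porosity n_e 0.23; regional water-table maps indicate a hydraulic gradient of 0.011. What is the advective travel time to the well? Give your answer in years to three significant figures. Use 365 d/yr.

K = 0.00660 cm/s × 864 = 5.702 m/d
q = Ki = 5.702 × 0.011 = 0.06273 m/d
Seepage velocity v = q / n = 0.06273 / 0.23 = 0.2727 m/d
L = 1.58 km = 1580 m
t = L / v = 1580 / 0.2727 = 5793 d
   = 5793 / 365 = 15.9 yr

15.9 years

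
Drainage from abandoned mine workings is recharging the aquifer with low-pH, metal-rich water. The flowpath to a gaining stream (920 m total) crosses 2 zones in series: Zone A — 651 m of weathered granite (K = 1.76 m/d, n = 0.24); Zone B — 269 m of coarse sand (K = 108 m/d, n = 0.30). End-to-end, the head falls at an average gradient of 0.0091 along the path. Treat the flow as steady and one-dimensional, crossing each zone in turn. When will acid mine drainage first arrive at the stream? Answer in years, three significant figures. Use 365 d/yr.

Continuity: the same q passes through each zone, so ΔH = q·Σ(L_j/K_j) — the zones act as resistances in series.
Σ(L/K) = 651/1.76 + 269/108 = 369.9 + 2.491 = 372.4 d
K_eq = L_total / Σ(L/K) = 920 / 372.4 = 2.471 m/d
q = K_eq · i = 2.471 × 0.0091 = 0.02248 m/d (same in every zone)
Zone A: v = q/n = 0.02248/0.24 = 0.09368 m/d → t_A = 651/0.09368 = 6949 d
Zone B: v = q/n = 0.02248/0.30 = 0.07494 m/d → t_B = 269/0.07494 = 3589 d
Total t = 6949 + 3589 = 10540 d
   = 10540 / 365 = 28.9 yr

28.9 years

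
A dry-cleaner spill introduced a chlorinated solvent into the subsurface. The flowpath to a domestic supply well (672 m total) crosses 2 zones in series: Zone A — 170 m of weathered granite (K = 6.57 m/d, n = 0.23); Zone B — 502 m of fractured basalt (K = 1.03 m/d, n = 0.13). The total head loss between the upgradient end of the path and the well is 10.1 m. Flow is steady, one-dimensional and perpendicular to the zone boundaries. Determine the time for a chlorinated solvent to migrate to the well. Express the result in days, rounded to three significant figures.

Continuity: the same q passes through each zone, so ΔH = q·Σ(L_j/K_j) — the zones act as resistances in series.
Σ(L/K) = 170/6.57 + 502/1.03 = 25.88 + 487.4 = 513.3 d
q = ΔH / Σ(L/K) = 10.1 / 513.3 = 0.01968 m/d (same in every zone)
Zone A: v = q/n = 0.01968/0.23 = 0.08556 m/d → t_A = 170/0.08556 = 1987 d
Zone B: v = q/n = 0.01968/0.13 = 0.1514 m/d → t_B = 502/0.1514 = 3316 d
Total t = 1987 + 3316 = 5303 d

5300 days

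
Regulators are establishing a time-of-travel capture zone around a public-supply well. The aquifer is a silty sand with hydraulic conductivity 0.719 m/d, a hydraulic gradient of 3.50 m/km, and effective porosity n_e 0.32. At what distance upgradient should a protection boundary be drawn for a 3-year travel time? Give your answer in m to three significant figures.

Darcy flux q = K·i = 0.719 × 0.0035 = 0.002517 m/d
v = Ki/n = 0.719·0.0035/0.32 = 0.007864 m/d
T = 3 yr × 365 = 1095 d
L = v × T = 0.007864 × 1095 = 8.611 m

8.61 m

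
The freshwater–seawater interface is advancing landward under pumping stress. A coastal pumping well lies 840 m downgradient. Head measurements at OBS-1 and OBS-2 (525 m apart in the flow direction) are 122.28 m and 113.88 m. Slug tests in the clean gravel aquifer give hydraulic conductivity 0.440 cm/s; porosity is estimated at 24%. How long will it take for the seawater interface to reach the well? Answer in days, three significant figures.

Hydraulic gradient i = (122.28 − 113.88) / 525 = 8.40 / 525 = 0.01600
K = 0.440 cm/s × 864 = 380.2 m/d
Darcy flux q = K·i = 380.2 × 0.01600 = 6.083 m/d
Average linear velocity = 6.083 / 0.24 = 25.34 m/d
t = L / v = 840 / 25.34 = 33.14 d

33.1 days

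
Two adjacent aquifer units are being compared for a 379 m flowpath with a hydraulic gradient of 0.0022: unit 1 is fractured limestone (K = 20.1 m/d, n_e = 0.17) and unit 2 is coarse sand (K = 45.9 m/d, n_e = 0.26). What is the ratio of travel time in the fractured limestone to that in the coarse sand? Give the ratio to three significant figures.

1.49

Unit 1 (fractured limestone): v = 20.1×0.0022/0.17 = 0.2601 m/d, t = 379/0.2601 = 1457 d
Unit 2 (coarse sand): v = 45.9×0.0022/0.26 = 0.3884 m/d, t = 379/0.3884 = 975.8 d
t(fractured limestone) / t(coarse sand) = 1457/975.8 = 1.49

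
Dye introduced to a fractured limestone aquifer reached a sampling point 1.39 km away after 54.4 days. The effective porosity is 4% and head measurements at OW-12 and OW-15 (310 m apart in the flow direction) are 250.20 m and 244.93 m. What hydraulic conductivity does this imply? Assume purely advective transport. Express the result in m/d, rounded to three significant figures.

60.1 m/d

Hydraulic gradient i = (250.20 − 244.93) / 310 = 5.27 / 310 = 0.01700
L = 1.39 km = 1390 m
v = L / t = 1390 / 54.4 = 25.55 m/d
K = v · n / i = 25.55 × 0.04 / 0.01700 = 60.1 m/d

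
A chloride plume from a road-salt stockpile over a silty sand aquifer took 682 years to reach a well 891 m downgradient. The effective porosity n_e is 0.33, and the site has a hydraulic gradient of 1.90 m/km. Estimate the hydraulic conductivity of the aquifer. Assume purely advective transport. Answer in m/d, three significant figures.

t = 682 years = 248900 d
v = L / t = 891 / 248900 = 0.003579 m/d
K = v · n / i = 0.003579 × 0.33 / 0.0019 = 0.622 m/d

0.622 m/d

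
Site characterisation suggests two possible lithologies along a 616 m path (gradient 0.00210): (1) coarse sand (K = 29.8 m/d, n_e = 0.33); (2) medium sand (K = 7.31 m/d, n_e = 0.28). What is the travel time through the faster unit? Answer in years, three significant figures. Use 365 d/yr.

8.90 years

Unit 1 (coarse sand): v = 29.8×0.0021/0.33 = 0.1896 m/d, t = 616/0.1896 = 3248 d
Unit 2 (medium sand): v = 7.31×0.0021/0.28 = 0.05482 m/d, t = 616/0.05482 = 11240 d
Faster: 3248 d / 365 = 8.90 yr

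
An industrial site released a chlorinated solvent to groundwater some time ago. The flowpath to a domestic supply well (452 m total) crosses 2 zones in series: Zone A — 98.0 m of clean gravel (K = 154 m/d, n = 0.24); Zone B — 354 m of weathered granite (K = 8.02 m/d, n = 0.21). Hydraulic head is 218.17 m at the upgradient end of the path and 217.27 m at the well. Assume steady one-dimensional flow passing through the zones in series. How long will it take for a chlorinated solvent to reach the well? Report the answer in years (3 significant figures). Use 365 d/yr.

Total head drop ΔH = 218.17 − 217.27 = 0.90 m
Continuity: the same q passes through each zone, so ΔH = q·Σ(L_j/K_j) — the zones act as resistances in series.
Σ(L/K) = 98.0/154 + 354/8.02 = 0.6364 + 44.14 = 44.78 d
q = ΔH / Σ(L/K) = 0.90 / 44.78 = 0.02010 m/d (same in every zone)
Zone A: v = q/n = 0.02010/0.24 = 0.08375 m/d → t_A = 98.0/0.08375 = 1170 d
Zone B: v = q/n = 0.02010/0.21 = 0.09571 m/d → t_B = 354/0.09571 = 3698 d
Total t = 1170 + 3698 = 4869 d
   = 4869 / 365 = 13.3 yr

13.3 years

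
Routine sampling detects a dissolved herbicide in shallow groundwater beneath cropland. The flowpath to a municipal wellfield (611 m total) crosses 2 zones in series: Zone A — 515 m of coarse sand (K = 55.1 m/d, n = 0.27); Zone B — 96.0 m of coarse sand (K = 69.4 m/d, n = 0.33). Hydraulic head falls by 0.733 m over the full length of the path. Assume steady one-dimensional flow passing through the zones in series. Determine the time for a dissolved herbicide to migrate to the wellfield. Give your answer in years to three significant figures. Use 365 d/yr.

Steady 1-D flow in series ⇒ the Darcy flux q is identical in every zone and the zone head losses add (resistances L/K in series).
Σ(L/K) = 515/55.1 + 96.0/69.4 = 9.347 + 1.383 = 10.73 d
q = ΔH / Σ(L/K) = 0.733 / 10.73 = 0.06831 m/d (same in every zone)
Zone A: v = q/n = 0.06831/0.27 = 0.2530 m/d → t_A = 515/0.2530 = 2035 d
Zone B: v = q/n = 0.06831/0.33 = 0.2070 m/d → t_B = 96.0/0.2070 = 463.7 d
Total t = 2035 + 463.7 = 2499 d
   = 2499 / 365 = 6.85 yr

6.85 years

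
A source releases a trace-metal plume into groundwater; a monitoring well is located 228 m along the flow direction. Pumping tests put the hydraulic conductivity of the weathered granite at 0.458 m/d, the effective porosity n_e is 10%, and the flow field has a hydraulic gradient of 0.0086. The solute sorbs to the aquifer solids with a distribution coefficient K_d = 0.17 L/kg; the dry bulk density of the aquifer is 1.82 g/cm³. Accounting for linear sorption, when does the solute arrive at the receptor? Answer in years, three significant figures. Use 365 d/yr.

Darcy flux q = K·i = 0.458 × 0.0086 = 0.003939 m/d
v_s = q/n_e = 0.003939/0.10 = 0.03939 m/d
Retardation R = 1 + ρ_b·K_d/n = 1 + 1.82×0.17/0.10 = 4.094
Contaminant velocity v_c = v/R = 0.03939/4.094 = 0.009621 m/d
t = L/v_c = 228/0.009621 = 23700 d
   = 23700/365 = 64.9 yr

64.9 years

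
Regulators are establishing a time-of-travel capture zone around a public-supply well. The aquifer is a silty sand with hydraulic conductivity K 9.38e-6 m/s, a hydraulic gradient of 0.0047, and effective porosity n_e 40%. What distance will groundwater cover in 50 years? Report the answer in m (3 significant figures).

K = 9.38e-6 m/s × 86400 s/d = 0.8104 m/d
Specific discharge q = 0.8104 × 0.0047 = 0.003809 m/d
v_s = q/n_e = 0.003809/0.40 = 0.009523 m/d
T = 50 yr × 365 = 18250 d
L = v × T = 0.009523 × 18250 = 173.8 m

174 m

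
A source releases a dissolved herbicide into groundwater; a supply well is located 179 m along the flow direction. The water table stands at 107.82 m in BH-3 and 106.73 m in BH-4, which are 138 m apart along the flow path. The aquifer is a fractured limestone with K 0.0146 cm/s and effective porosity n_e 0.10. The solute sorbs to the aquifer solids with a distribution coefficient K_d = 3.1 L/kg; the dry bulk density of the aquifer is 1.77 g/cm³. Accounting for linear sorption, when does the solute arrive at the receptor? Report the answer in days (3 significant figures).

Hydraulic gradient i = (107.82 − 106.73) / 138 = 1.09 / 138 = 0.007899
K = 0.0146 cm/s × 864 = 12.61 m/d
q = Ki = 12.61 × 0.007899 = 0.09964 m/d
v = Ki/n = 12.61·0.007899/0.10 = 0.9964 m/d
Retardation R = 1 + ρ_b·K_d/n = 1 + 1.77×3.1/0.10 = 55.87
Contaminant velocity v_c = v/R = 0.9964/55.87 = 0.01783 m/d
t = L/v_c = 179/0.01783 = 10040 d

10000 days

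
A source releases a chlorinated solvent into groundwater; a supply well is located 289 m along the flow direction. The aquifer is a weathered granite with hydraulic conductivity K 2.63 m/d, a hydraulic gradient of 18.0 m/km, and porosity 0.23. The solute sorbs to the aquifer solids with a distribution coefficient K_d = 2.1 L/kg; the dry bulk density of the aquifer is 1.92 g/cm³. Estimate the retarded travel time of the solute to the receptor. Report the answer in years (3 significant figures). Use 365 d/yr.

71.3 years

Specific discharge q = 2.63 × 0.018 = 0.04734 m/d
Seepage velocity v = q / n = 0.04734 / 0.23 = 0.2058 m/d
Retardation R = 1 + ρ_b·K_d/n = 1 + 1.92×2.1/0.23 = 18.53
Contaminant velocity v_c = v/R = 0.2058/18.53 = 0.01111 m/d
t = L/v_c = 289/0.01111 = 26020 d
   = 26020/365 = 71.3 yr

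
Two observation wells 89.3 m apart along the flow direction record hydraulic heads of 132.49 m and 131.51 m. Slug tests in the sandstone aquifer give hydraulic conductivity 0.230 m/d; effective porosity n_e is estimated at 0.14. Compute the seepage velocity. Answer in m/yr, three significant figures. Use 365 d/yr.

Hydraulic gradient i = (132.49 − 131.51) / 89.3 = 0.98 / 89.3 = 0.01097
Darcy flux q = K·i = 0.230 × 0.01097 = 0.002524 m/d
v = Ki/n = 0.230·0.01097/0.14 = 0.01803 m/d
   = 0.01803 × 365 = 6.58 m/yr

6.58 m/yr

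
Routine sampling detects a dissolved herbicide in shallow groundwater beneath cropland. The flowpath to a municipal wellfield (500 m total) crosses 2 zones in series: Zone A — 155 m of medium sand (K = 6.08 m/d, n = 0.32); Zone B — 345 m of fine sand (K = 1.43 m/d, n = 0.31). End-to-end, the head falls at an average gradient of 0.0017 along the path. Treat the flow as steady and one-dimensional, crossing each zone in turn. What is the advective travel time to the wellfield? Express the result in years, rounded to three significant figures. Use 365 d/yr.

135 years

For zones in series the flux q is common to all zones; the equivalent conductivity is the harmonic (thickness-weighted) mean, K_eq = L_total / Σ(L_j/K_j).
Σ(L/K) = 155/6.08 + 345/1.43 = 25.49 + 241.3 = 266.8 d
K_eq = L_total / Σ(L/K) = 500 / 266.8 = 1.874 m/d
q = K_eq · i = 1.874 × 0.0017 = 0.003186 m/d (same in every zone)
Zone A: v = q/n = 0.003186/0.32 = 0.009958 m/d → t_A = 155/0.009958 = 15570 d
Zone B: v = q/n = 0.003186/0.31 = 0.01028 m/d → t_B = 345/0.01028 = 33560 d
Total t = 15570 + 33560 = 49130 d
   = 49130 / 365 = 135 yr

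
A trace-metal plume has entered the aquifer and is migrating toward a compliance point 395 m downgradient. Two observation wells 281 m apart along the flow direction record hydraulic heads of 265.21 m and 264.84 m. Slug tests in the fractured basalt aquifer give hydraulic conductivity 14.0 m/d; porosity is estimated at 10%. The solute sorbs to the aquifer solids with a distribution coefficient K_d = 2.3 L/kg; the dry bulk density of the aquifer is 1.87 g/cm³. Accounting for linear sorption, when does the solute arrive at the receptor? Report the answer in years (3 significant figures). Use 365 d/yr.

258 years

Hydraulic gradient i = (265.21 − 264.84) / 281 = 0.37 / 281 = 0.001317
Specific discharge q = 14.0 × 0.001317 = 0.01843 m/d
v_s = q/n_e = 0.01843/0.10 = 0.1843 m/d
Retardation R = 1 + ρ_b·K_d/n = 1 + 1.87×2.3/0.10 = 44.01
Contaminant velocity v_c = v/R = 0.1843/44.01 = 0.004189 m/d
t = L/v_c = 395/0.004189 = 94300 d
   = 94300/365 = 258 yr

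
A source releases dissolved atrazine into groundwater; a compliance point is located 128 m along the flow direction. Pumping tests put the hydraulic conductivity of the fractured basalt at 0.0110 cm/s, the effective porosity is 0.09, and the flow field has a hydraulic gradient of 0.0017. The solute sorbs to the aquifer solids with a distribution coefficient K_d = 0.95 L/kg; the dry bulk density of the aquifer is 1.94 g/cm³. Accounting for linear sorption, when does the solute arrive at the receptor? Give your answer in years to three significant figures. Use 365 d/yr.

42.0 years

K = 0.0110 cm/s × 864 = 9.504 m/d
Darcy flux q = K·i = 9.504 × 0.0017 = 0.01616 m/d
Seepage velocity v = q / n = 0.01616 / 0.09 = 0.1795 m/d
Retardation R = 1 + ρ_b·K_d/n = 1 + 1.94×0.95/0.09 = 21.48
Contaminant velocity v_c = v/R = 0.1795/21.48 = 0.008358 m/d
t = L/v_c = 128/0.008358 = 15310 d
   = 15310/365 = 42.0 yr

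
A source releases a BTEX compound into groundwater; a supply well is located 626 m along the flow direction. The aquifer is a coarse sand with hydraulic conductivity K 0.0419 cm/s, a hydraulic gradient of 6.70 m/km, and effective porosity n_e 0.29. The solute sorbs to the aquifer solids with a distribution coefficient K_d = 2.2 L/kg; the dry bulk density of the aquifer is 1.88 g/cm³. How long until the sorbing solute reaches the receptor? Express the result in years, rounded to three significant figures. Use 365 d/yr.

K = 0.0419 cm/s × 864 = 36.20 m/d
q = Ki = 36.20 × 0.0067 = 0.2426 m/d
v = Ki/n = 36.20·0.0067/0.29 = 0.8364 m/d
Retardation R = 1 + ρ_b·K_d/n = 1 + 1.88×2.2/0.29 = 15.26
Contaminant velocity v_c = v/R = 0.8364/15.26 = 0.05480 m/d
t = L/v_c = 626/0.05480 = 11420 d
   = 11420/365 = 31.3 yr

31.3 years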